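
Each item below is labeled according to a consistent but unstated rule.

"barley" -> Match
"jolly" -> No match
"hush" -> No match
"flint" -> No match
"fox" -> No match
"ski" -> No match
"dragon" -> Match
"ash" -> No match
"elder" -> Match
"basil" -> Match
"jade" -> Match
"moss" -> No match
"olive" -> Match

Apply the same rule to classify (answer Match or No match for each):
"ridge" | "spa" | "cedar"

The rule appears to be: has ≥ 2 vowels.
"ridge": 2 vowels, meets the rule → Match.
"spa": 1 vowel, doesn't qualify → No match.
"cedar": 2 vowels, meets the rule → Match.

Match, No match, Match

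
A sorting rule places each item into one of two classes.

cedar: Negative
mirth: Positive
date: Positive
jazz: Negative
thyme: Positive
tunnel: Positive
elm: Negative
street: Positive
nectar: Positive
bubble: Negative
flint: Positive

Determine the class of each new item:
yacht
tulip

Positive, Positive

The simplest hypothesis consistent with all the labels is: contains 't'.
yacht → has 't' → Positive. tulip → has 't' → Positive.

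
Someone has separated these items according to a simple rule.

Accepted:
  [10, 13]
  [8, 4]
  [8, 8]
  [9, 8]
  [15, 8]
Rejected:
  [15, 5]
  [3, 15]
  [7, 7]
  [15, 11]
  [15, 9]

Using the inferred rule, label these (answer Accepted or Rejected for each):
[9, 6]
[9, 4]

Comparing the two groups points to one rule — product is even.

Accepted, Accepted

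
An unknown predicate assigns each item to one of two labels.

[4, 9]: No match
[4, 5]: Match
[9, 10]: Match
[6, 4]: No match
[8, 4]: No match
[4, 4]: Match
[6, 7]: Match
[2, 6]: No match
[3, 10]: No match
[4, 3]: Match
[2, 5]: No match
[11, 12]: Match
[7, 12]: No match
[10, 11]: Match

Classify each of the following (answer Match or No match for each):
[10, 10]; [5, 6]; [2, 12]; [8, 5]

Match, Match, No match, No match

All 'Match' examples share one property — |first − second| ≤ 1 — and every 'No match' example lacks it.
[10, 10]: |10−10| = 0, satisfies this → Match. [5, 6]: |5−6| = 1, satisfies this → Match. [2, 12]: |2−12| = 10, does not satisfy this → No match. [8, 5]: |8−5| = 3, does not satisfy this → No match.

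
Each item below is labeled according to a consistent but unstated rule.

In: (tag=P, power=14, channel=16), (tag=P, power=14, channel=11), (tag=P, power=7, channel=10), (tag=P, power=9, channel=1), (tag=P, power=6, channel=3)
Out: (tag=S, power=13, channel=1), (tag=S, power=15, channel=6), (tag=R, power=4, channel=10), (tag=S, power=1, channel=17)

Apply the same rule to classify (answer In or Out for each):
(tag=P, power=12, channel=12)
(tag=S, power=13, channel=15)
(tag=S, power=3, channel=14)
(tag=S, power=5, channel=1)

In, Out, Out, Out

Looking at the examples, the only property every 'In' case has and every 'Out' case lacks is: tag is P.
(tag=P, power=12, channel=12): tag is P — fits, so In.
(tag=S, power=13, channel=15): tag is S — lacks this property, so Out.
(tag=S, power=3, channel=14): tag is S — lacks this property, so Out.
(tag=S, power=5, channel=1): tag is S — lacks this property, so Out.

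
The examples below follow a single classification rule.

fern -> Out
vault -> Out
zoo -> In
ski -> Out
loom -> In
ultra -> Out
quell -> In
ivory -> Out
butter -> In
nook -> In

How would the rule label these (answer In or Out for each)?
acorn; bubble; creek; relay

Out, In, In, Out

The common property of the 'In' items is: has a double letter. No 'Out' item has it.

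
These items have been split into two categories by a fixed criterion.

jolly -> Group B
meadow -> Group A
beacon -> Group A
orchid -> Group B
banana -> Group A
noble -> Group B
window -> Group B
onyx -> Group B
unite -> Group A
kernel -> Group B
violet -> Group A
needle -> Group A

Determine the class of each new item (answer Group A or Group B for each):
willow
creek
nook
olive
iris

Group B, Group B, Group B, Group A, Group B

The common property of the 'Group A' items is: has ≥ 3 vowels. No 'Group B' item has it.
willow — 2 vowels, hence Group B.
creek — 2 vowels, hence Group B.
nook — 2 vowels, hence Group B.
olive — 3 vowels, hence Group A.
iris — 2 vowels, hence Group B.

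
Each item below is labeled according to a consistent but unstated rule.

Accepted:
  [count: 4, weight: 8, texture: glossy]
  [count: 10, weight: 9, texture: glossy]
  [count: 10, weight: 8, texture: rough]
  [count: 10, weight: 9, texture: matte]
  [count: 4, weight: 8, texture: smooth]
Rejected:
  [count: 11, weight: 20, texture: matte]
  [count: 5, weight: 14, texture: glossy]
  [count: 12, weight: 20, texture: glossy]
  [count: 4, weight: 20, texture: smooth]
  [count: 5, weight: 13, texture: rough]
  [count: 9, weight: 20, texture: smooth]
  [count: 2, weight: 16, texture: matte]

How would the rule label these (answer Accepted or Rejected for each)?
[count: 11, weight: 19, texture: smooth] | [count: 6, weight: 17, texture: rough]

Rule: weight ≤ 9. This holds for each 'Accepted' example and fails for each 'Rejected' one.
[count: 11, weight: 19, texture: smooth]: weight = 19 — doesn't match, so Rejected.
[count: 6, weight: 17, texture: rough]: weight = 17 — doesn't match, so Rejected.

Rejected, Rejected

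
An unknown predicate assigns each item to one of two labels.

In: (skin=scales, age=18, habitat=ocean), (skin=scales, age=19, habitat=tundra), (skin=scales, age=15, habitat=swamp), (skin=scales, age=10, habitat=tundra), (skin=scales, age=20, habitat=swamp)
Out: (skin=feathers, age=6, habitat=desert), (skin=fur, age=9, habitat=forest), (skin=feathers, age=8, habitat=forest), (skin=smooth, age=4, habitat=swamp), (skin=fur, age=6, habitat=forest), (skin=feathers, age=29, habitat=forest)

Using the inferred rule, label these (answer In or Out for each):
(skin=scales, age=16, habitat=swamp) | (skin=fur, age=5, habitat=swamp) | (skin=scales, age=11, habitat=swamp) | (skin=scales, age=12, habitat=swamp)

The simplest hypothesis consistent with all the labels is: skin is scales.
(skin=scales, age=16, habitat=swamp) — skin is scales, hence In.
(skin=fur, age=5, habitat=swamp) — skin is fur, hence Out.
(skin=scales, age=11, habitat=swamp) — skin is scales, hence In.
(skin=scales, age=12, habitat=swamp) — skin is scales, hence In.

In, Out, In, In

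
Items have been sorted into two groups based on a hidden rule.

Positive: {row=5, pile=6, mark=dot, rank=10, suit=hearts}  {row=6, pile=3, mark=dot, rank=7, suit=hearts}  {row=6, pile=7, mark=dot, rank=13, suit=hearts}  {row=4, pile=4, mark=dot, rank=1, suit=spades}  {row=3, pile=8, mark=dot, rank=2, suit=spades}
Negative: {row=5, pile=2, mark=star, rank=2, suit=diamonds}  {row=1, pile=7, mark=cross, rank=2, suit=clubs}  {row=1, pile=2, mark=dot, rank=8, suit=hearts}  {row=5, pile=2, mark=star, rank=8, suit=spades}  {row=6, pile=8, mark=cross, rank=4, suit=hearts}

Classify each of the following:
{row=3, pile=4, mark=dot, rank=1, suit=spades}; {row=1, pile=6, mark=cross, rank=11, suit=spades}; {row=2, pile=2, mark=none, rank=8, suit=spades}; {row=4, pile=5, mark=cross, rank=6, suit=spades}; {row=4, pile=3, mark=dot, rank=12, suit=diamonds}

Positive, Negative, Negative, Negative, Positive

Every 'Positive' example satisfies: mark is dot AND row ≥ 3. None of the 'Negative' examples do.
{row=3, pile=4, mark=dot, rank=1, suit=spades} — mark is dot, row = 3, hence Positive. {row=1, pile=6, mark=cross, rank=11, suit=spades} — mark is cross, row = 1, hence Negative. {row=2, pile=2, mark=none, rank=8, suit=spades} — mark is none, row = 2, hence Negative. {row=4, pile=5, mark=cross, rank=6, suit=spades} — mark is cross, row = 4, hence Negative. {row=4, pile=3, mark=dot, rank=12, suit=diamonds} — mark is dot, row = 4, hence Positive.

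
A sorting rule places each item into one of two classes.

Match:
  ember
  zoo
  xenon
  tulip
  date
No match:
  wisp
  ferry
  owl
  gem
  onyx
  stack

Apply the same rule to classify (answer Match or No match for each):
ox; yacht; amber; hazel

No match, No match, Match, Match

The common property of the 'Match' items is: has ≥ 2 vowels. No 'No match' item has it.
ox → 1 vowel → No match. yacht → 1 vowel → No match. amber → 2 vowels → Match. hazel → 2 vowels → Match.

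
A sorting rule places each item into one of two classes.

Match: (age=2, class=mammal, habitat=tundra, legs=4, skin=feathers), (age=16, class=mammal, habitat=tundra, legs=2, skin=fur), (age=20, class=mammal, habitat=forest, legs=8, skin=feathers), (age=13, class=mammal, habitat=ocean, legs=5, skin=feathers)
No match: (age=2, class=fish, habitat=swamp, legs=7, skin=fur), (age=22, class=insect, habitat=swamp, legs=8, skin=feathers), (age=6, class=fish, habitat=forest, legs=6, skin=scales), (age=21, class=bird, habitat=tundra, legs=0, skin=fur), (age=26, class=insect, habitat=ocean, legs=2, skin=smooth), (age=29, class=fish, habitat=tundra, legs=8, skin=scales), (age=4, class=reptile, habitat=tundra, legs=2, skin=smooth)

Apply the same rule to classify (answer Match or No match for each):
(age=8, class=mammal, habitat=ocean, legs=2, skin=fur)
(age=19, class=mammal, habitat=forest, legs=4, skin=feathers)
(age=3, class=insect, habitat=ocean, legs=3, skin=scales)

Match, Match, No match

Rule: class is mammal. This holds for each 'Match' example and fails for each 'No match' one.
(age=8, class=mammal, habitat=ocean, legs=2, skin=fur): class is mammal — checks out, so Match. (age=19, class=mammal, habitat=forest, legs=4, skin=feathers): class is mammal — checks out, so Match. (age=3, class=insect, habitat=ocean, legs=3, skin=scales): class is insect — does not fit, so No match.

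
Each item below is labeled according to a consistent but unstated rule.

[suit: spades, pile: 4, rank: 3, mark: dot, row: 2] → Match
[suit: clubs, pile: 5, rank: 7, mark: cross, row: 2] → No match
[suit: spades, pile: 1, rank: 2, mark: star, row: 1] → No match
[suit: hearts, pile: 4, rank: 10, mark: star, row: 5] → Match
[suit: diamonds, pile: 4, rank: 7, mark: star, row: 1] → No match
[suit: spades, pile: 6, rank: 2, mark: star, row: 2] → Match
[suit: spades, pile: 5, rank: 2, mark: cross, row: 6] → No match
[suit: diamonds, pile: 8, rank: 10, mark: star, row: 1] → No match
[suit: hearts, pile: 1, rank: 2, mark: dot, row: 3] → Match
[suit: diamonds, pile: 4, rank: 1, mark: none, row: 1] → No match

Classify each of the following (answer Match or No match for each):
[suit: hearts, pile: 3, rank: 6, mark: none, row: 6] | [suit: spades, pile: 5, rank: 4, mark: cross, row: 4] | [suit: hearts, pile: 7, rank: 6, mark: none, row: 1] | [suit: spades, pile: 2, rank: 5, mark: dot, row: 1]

A rule that fits every label: row ≥ 2 AND pile ≠ 5 — true of each 'Match' example, false of each 'No match' one.

Match, No match, No match, No match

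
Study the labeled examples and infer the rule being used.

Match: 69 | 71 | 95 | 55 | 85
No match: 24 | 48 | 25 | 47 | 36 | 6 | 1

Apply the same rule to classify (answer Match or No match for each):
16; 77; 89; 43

No match, Match, Match, No match

The rule appears to be: at least 55.
16: No match (16 < 55).
77: Match (77 ≥ 55).
89: Match (89 ≥ 55).
43: No match (43 < 55).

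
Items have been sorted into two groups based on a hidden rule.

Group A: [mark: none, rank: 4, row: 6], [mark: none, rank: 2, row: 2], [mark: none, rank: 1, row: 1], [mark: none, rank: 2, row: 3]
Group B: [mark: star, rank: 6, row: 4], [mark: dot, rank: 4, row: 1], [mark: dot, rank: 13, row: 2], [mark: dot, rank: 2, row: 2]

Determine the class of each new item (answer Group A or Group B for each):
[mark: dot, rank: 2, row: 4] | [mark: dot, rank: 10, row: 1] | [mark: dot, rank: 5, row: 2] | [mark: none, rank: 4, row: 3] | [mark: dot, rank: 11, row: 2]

The distinguishing property — mark is none — holds for all the 'Group A' cases and none of the 'Group B' cases.
[mark: dot, rank: 2, row: 4]: mark is dot, fails the rule → Group B. [mark: dot, rank: 10, row: 1]: mark is dot, fails the rule → Group B. [mark: dot, rank: 5, row: 2]: mark is dot, fails the rule → Group B. [mark: none, rank: 4, row: 3]: mark is none, matches → Group A. [mark: dot, rank: 11, row: 2]: mark is dot, fails the rule → Group B.

Group B, Group B, Group B, Group A, Group B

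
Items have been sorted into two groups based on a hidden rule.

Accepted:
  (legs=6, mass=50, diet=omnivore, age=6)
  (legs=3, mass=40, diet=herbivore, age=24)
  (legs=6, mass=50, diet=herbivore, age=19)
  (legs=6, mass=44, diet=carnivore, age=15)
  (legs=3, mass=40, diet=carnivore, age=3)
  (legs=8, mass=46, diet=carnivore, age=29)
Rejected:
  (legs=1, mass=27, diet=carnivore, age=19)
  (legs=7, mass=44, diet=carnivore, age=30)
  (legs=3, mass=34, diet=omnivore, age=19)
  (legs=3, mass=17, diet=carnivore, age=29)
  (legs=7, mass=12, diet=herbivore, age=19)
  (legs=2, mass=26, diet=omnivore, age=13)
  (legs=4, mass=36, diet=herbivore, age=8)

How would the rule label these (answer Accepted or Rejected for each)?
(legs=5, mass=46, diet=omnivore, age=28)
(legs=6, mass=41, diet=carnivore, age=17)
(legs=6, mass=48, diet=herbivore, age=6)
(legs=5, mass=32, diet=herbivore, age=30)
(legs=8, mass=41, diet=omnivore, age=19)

Accepted, Accepted, Accepted, Rejected, Accepted

'Accepted' ⟺ mass ≥ 40 AND age ≤ 29.
Accepted: (legs=5, mass=46, diet=omnivore, age=28), since mass = 46, age = 28.
Accepted: (legs=6, mass=41, diet=carnivore, age=17), since mass = 41, age = 17.
Accepted: (legs=6, mass=48, diet=herbivore, age=6), since mass = 48, age = 6.
Rejected: (legs=5, mass=32, diet=herbivore, age=30), since mass = 32, age = 30.
Accepted: (legs=8, mass=41, diet=omnivore, age=19), since mass = 41, age = 19.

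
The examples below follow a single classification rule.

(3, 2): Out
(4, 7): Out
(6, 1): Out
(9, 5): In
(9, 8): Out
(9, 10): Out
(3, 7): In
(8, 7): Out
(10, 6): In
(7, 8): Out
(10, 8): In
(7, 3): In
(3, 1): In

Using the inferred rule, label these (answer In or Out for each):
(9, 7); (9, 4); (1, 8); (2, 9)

In, Out, Out, Out

The rule appears to be: sum is even.
(9, 7): 9+7 = 16, has this property → In.
(9, 4): 9+4 = 13, lacks this property → Out.
(1, 8): 1+8 = 9, lacks this property → Out.
(2, 9): 2+9 = 11, lacks this property → Out.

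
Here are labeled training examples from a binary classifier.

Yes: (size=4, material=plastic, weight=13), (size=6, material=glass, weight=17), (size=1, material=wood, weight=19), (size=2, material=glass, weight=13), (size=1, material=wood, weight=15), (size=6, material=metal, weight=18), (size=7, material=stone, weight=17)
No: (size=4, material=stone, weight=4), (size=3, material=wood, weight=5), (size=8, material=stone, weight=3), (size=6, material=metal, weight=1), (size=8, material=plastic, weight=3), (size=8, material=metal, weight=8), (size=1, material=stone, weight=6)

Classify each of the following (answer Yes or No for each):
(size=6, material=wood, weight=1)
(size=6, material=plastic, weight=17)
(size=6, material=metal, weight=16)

No, Yes, Yes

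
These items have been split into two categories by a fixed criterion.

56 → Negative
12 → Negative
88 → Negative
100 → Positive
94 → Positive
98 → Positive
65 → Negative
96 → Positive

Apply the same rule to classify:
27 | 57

One predicate separates the groups cleanly: at least 94.
27: 27 < 94 — doesn't match, so Negative. 57: 57 < 94 — doesn't match, so Negative.

Negative, Negative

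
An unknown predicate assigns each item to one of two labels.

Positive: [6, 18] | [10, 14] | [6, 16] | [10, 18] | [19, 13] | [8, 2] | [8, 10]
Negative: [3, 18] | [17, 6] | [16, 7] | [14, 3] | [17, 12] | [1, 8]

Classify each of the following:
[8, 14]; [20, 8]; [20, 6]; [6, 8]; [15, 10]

Positive, Positive, Positive, Positive, Negative

Comparing the two groups points to one rule — sum is even.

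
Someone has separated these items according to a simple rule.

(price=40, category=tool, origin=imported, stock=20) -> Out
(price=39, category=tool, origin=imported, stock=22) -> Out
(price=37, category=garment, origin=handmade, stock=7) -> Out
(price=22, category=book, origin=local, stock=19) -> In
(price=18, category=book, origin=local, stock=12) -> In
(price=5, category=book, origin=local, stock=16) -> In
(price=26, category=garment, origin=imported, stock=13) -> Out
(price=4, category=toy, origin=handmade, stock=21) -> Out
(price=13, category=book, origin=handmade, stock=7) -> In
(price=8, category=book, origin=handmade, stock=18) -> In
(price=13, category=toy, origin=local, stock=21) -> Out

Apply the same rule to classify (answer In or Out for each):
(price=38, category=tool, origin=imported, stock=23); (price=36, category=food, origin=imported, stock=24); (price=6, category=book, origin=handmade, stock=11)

Out, Out, In

The distinguishing property — category is book — holds for all the 'In' cases and none of the 'Out' cases.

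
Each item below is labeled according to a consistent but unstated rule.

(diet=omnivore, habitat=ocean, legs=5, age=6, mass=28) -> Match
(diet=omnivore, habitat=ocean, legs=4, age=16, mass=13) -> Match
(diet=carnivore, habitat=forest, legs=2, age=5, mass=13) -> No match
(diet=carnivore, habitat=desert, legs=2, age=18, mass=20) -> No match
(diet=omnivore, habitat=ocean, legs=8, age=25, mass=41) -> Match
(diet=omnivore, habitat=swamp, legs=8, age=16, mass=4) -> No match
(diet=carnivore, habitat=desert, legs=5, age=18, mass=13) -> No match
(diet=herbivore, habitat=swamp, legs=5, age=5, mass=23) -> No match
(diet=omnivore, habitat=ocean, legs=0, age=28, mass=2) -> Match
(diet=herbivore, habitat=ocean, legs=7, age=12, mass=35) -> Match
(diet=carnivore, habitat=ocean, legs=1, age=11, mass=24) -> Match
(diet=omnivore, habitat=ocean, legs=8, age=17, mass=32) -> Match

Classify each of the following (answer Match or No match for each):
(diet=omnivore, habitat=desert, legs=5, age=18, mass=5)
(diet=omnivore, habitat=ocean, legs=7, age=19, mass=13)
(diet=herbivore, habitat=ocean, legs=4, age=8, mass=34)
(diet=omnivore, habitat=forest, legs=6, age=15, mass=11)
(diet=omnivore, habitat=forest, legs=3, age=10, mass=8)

A rule that fits every label: habitat is ocean — true of each 'Match' example, false of each 'No match' one.
(diet=omnivore, habitat=desert, legs=5, age=18, mass=5): habitat is desert, doesn't qualify → No match. (diet=omnivore, habitat=ocean, legs=7, age=19, mass=13): habitat is ocean, fits → Match. (diet=herbivore, habitat=ocean, legs=4, age=8, mass=34): habitat is ocean, fits → Match. (diet=omnivore, habitat=forest, legs=6, age=15, mass=11): habitat is forest, doesn't qualify → No match. (diet=omnivore, habitat=forest, legs=3, age=10, mass=8): habitat is forest, doesn't qualify → No match.

No match, Match, Match, No match, No match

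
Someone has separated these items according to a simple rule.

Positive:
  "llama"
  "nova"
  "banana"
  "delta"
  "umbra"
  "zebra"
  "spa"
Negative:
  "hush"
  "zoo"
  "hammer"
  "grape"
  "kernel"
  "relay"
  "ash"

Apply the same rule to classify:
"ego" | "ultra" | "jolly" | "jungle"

Negative, Positive, Negative, Negative

The pattern is that an item is 'Positive' exactly when: ends with 'a'.
"ego": Negative (ends with 'o').
"ultra": Positive (ends with 'a').
"jolly": Negative (ends with 'y').
"jungle": Negative (ends with 'e').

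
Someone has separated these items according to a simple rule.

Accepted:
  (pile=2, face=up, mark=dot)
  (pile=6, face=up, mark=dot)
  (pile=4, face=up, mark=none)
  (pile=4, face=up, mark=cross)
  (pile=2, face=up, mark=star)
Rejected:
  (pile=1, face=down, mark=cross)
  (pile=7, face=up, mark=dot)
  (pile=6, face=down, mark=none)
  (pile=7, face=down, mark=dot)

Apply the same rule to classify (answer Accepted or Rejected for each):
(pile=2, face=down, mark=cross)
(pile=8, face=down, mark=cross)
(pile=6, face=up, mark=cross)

Rejected, Rejected, Accepted

The classifier is using: face is up AND pile ≤ 6.
(pile=2, face=down, mark=cross): face is down, pile = 2, lacks this property → Rejected. (pile=8, face=down, mark=cross): face is down, pile = 8, lacks this property → Rejected. (pile=6, face=up, mark=cross): face is up, pile = 6, qualifies → Accepted.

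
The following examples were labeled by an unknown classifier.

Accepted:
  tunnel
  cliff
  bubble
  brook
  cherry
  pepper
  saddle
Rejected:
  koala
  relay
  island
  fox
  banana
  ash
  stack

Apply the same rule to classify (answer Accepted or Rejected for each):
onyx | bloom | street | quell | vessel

Rejected, Accepted, Accepted, Accepted, Accepted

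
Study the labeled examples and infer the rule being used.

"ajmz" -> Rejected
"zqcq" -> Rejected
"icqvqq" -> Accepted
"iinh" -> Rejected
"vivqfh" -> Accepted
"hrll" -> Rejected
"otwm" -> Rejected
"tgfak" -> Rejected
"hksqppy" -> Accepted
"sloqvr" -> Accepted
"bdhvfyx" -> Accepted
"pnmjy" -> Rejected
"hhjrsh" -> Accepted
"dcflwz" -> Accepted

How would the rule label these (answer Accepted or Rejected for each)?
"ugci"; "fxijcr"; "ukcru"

Rejected, Accepted, Rejected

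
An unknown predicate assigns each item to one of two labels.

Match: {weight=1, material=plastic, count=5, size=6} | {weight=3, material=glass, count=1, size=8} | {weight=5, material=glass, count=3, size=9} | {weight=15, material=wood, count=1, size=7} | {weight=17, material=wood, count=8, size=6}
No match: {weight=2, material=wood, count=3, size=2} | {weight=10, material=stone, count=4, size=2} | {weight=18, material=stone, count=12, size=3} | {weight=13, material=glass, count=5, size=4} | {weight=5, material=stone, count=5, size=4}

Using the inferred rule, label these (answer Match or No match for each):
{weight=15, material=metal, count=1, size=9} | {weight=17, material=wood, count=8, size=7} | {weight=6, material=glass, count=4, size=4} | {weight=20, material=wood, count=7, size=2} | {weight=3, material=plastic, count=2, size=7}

Match, Match, No match, No match, Match

Rule: size ≥ 6. This holds for each 'Match' example and fails for each 'No match' one.
{weight=15, material=metal, count=1, size=9}: size = 9 — passes, so Match. {weight=17, material=wood, count=8, size=7}: size = 7 — passes, so Match. {weight=6, material=glass, count=4, size=4}: size = 4 — doesn't match, so No match. {weight=20, material=wood, count=7, size=2}: size = 2 — doesn't match, so No match. {weight=3, material=plastic, count=2, size=7}: size = 7 — passes, so Match.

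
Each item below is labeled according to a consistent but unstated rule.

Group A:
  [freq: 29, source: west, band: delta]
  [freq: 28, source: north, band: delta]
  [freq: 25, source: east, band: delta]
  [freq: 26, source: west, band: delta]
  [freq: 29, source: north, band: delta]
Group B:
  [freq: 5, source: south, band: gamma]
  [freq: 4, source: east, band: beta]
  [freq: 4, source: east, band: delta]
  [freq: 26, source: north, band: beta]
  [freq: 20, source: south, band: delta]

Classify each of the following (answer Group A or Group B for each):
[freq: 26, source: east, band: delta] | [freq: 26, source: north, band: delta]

The pattern is that an item is 'Group A' exactly when: band is delta AND freq ≥ 25.
[freq: 26, source: east, band: delta] → band is delta, freq = 26 → Group A.
[freq: 26, source: north, band: delta] → band is delta, freq = 26 → Group A.

Group A, Group A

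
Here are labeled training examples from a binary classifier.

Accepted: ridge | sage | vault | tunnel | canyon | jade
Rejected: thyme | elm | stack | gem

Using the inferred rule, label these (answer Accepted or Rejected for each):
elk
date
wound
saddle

Rejected, Accepted, Accepted, Accepted

One predicate separates the groups cleanly: has ≥ 2 vowels.
elk → 1 vowel → Rejected. date → 2 vowels → Accepted. wound → 2 vowels → Accepted. saddle → 2 vowels → Accepted.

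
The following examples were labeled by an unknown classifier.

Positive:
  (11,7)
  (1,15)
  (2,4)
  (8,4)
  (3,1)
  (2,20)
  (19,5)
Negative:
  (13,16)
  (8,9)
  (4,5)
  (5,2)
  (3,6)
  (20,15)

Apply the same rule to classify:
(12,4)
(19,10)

Every 'Positive' example satisfies: sum is even. None of the 'Negative' examples do.

Positive, Negative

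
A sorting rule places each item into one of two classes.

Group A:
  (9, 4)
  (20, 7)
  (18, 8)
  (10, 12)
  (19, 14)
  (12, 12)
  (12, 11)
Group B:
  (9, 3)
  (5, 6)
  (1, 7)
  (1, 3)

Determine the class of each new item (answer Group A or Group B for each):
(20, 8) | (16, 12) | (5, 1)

Group A, Group A, Group B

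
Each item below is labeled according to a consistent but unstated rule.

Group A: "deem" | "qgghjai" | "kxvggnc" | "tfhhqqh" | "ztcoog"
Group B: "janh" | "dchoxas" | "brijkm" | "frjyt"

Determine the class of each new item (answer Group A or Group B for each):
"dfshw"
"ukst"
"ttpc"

Group B, Group B, Group A

A rule that fits every label: has a double letter — true of each 'Group A' example, false of each 'Group B' one.
"dfshw": Group B (no doubled letter).
"ukst": Group B (no doubled letter).
"ttpc": Group A ('tt' doubled).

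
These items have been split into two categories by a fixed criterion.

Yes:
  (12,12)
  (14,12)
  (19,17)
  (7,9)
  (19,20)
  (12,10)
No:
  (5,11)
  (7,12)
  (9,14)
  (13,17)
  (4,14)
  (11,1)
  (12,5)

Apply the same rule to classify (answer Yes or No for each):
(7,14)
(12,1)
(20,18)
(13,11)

No, No, Yes, Yes

The classifier is using: |first − second| ≤ 2.
(7,14): |7−14| = 7 — fails this test, so No.
(12,1): |12−1| = 11 — fails this test, so No.
(20,18): |20−18| = 2 — checks out, so Yes.
(13,11): |13−11| = 2 — checks out, so Yes.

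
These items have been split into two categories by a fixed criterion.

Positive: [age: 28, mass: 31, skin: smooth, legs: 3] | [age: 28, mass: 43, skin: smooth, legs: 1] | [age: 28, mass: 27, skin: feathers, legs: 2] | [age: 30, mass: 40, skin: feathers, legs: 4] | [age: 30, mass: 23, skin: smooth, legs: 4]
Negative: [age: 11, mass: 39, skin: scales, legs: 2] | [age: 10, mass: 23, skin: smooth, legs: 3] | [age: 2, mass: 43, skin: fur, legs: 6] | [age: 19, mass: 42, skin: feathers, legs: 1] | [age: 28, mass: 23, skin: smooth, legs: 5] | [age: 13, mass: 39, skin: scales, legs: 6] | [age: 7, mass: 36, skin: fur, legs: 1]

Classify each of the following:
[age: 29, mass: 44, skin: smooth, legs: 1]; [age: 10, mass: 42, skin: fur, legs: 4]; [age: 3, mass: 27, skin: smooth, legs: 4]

Positive, Negative, Negative

The classifier is using: age ≥ 28 AND legs ≤ 4.
[age: 29, mass: 44, skin: smooth, legs: 1]: age = 29, legs = 1 — has this property, so Positive. [age: 10, mass: 42, skin: fur, legs: 4]: age = 10, legs = 4 — doesn't qualify, so Negative. [age: 3, mass: 27, skin: smooth, legs: 4]: age = 3, legs = 4 — doesn't qualify, so Negative.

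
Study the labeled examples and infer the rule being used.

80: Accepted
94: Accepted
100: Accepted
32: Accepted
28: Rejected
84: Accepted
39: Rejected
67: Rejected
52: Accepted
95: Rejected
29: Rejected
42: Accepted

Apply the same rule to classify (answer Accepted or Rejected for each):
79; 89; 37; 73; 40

Rejected, Rejected, Rejected, Rejected, Accepted

Rule: even AND at least 29. This holds for each 'Accepted' example and fails for each 'Rejected' one.
79: Rejected (79 is odd, 79 ≥ 29).
89: Rejected (89 is odd, 89 ≥ 29).
37: Rejected (37 is odd, 37 ≥ 29).
73: Rejected (73 is odd, 73 ≥ 29).
40: Accepted (40 is even, 40 ≥ 29).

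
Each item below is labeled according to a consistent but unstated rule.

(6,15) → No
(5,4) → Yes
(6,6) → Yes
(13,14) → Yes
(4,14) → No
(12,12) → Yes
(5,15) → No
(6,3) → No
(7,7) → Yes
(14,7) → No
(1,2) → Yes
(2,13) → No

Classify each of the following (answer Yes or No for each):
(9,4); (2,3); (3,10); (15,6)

No, Yes, No, No

One predicate separates the groups cleanly: |first − second| ≤ 1.
(9,4) → |9−4| = 5 → No. (2,3) → |2−3| = 1 → Yes. (3,10) → |3−10| = 7 → No. (15,6) → |15−6| = 9 → No.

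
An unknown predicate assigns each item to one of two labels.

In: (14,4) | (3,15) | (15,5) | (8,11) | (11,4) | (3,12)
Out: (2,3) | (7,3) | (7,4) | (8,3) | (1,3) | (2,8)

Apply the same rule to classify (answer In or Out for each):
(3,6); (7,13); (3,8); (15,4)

Out, In, Out, In

The classifier is using: sum ≥ 15.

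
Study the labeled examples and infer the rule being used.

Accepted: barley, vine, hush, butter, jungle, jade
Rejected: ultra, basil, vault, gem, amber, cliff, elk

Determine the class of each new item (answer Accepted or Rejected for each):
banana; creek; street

Accepted, Rejected, Accepted

One predicate separates the groups cleanly: even length.
Accepted: banana, since length 6.
Rejected: creek, since length 5.
Accepted: street, since length 6.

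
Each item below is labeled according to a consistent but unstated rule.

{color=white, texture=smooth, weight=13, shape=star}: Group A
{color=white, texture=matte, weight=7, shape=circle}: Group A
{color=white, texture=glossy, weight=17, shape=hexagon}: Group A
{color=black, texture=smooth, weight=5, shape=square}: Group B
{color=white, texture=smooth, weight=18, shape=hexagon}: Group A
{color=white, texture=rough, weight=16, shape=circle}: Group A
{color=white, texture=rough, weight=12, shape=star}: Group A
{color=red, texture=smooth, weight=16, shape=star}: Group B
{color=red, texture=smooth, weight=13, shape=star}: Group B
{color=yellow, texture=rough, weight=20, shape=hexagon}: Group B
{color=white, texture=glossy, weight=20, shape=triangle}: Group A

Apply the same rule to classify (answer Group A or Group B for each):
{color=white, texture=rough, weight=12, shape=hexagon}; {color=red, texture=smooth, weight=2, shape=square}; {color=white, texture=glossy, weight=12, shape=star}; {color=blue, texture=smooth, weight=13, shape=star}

Group A, Group B, Group A, Group B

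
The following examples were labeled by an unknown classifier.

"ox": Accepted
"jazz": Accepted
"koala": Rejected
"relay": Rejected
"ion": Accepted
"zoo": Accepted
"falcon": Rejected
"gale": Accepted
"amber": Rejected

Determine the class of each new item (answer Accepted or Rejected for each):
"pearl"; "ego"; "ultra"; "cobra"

Rejected, Accepted, Rejected, Rejected

A rule that fits every label: length ≤ 4 — true of each 'Accepted' example, false of each 'Rejected' one.
"pearl": length 5, doesn't qualify → Rejected. "ego": length 3, meets the rule → Accepted. "ultra": length 5, doesn't qualify → Rejected. "cobra": length 5, doesn't qualify → Rejected.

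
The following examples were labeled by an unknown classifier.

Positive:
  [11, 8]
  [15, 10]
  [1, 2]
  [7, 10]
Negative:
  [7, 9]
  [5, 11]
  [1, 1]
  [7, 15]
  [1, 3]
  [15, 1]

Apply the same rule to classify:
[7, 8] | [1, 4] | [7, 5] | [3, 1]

Positive, Positive, Negative, Negative

'Positive' ⟺ sum is odd.
Positive: [7, 8], since 7+8 = 15.
Positive: [1, 4], since 1+4 = 5.
Negative: [7, 5], since 7+5 = 12.
Negative: [3, 1], since 3+1 = 4.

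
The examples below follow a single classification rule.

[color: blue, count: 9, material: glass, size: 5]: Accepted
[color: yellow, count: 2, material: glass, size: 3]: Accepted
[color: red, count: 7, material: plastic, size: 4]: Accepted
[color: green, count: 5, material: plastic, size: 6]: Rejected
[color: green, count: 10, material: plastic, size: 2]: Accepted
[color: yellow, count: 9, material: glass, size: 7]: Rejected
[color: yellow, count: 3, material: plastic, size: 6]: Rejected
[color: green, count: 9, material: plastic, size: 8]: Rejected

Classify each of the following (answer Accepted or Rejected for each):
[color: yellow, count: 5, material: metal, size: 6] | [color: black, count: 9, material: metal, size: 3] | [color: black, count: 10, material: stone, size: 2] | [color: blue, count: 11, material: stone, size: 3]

The rule appears to be: size ≤ 5.
Rejected: [color: yellow, count: 5, material: metal, size: 6], since size = 6. Accepted: [color: black, count: 9, material: metal, size: 3], since size = 3. Accepted: [color: black, count: 10, material: stone, size: 2], since size = 2. Accepted: [color: blue, count: 11, material: stone, size: 3], since size = 3.

Rejected, Accepted, Accepted, Accepted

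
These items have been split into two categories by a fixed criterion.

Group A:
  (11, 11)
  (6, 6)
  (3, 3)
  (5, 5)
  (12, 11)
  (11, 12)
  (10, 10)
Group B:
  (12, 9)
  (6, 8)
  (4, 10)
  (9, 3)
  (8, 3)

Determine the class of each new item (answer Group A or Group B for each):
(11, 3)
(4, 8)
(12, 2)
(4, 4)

Every 'Group A' example satisfies: |first − second| ≤ 1. None of the 'Group B' examples do.
(11, 3) — |11−3| = 8, hence Group B.
(4, 8) — |4−8| = 4, hence Group B.
(12, 2) — |12−2| = 10, hence Group B.
(4, 4) — |4−4| = 0, hence Group A.

Group B, Group B, Group B, Group A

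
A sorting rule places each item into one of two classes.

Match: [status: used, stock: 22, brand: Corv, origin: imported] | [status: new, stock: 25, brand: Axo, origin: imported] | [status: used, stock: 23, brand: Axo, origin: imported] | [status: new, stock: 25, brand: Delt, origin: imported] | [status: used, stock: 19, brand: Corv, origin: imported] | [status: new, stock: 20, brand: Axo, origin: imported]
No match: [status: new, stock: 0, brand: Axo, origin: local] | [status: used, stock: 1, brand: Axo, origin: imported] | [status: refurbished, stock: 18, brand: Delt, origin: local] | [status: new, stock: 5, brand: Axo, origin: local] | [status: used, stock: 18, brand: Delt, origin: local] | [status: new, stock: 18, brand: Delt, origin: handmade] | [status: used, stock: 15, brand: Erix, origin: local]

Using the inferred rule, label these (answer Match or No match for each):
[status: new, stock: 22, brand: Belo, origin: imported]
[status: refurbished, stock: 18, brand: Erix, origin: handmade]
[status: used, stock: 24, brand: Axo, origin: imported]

The simplest hypothesis consistent with all the labels is: stock ≥ 19.
[status: new, stock: 22, brand: Belo, origin: imported]: stock = 22, satisfies this → Match. [status: refurbished, stock: 18, brand: Erix, origin: handmade]: stock = 18, fails this test → No match. [status: used, stock: 24, brand: Axo, origin: imported]: stock = 24, satisfies this → Match.

Match, No match, Match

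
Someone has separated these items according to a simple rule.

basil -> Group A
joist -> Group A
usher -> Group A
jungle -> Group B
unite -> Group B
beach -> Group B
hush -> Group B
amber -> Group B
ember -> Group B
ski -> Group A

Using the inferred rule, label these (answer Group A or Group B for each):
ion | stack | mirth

The classifier is using: odd length AND contains 's'.
Group B: ion, since length 3, no 's'. Group A: stack, since length 5, has 's'. Group B: mirth, since length 5, no 's'.

Group B, Group A, Group B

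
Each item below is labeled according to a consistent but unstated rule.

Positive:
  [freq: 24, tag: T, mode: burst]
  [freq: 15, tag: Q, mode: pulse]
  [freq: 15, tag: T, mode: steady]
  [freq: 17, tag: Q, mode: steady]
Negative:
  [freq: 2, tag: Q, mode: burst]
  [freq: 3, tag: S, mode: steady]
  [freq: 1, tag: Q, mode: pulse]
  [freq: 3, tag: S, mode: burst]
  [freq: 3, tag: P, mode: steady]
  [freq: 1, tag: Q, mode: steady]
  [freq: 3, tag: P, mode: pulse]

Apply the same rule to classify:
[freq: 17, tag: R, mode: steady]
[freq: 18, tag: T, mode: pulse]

Positive, Positive

Every 'Positive' example satisfies: freq ≥ 15. None of the 'Negative' examples do.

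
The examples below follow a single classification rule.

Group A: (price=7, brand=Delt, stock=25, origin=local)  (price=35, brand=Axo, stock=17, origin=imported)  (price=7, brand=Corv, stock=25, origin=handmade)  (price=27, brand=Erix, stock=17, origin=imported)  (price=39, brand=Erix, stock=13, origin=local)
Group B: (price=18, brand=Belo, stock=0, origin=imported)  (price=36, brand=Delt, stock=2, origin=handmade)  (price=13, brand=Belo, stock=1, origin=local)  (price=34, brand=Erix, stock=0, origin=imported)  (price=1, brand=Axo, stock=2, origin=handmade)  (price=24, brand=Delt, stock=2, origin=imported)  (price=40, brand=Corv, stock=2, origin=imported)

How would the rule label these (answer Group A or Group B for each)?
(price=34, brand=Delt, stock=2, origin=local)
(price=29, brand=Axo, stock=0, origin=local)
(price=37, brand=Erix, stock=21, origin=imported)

The classifier is using: stock ≥ 13.

Group B, Group B, Group A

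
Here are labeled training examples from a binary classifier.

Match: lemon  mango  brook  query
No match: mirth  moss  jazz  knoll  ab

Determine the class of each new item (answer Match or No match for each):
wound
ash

Match, No match

The classifier is using: has ≥ 2 vowels.
wound — 2 vowels, hence Match. ash — 1 vowel, hence No match.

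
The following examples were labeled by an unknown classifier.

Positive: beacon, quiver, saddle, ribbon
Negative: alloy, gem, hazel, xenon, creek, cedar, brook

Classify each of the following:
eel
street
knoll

Every 'Positive' example satisfies: even length. None of the 'Negative' examples do.
Negative: eel, since length 3.
Positive: street, since length 6.
Negative: knoll, since length 5.

Negative, Positive, Negative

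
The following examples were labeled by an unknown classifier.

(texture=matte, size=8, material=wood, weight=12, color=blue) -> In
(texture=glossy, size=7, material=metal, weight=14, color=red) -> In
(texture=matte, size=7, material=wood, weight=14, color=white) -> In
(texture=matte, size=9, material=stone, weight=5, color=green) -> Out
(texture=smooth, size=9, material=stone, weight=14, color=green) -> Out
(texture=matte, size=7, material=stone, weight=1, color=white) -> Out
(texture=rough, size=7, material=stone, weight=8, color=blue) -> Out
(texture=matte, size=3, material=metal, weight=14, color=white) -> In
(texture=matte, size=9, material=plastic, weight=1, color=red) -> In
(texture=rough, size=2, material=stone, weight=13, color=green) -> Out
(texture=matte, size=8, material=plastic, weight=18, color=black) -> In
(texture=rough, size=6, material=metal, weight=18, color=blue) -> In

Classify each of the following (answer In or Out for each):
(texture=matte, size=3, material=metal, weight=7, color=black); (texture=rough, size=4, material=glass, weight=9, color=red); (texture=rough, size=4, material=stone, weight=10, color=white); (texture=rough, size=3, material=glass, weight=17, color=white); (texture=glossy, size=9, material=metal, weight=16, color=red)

The classifier is using: material is not stone.
(texture=matte, size=3, material=metal, weight=7, color=black): material is metal — checks out, so In. (texture=rough, size=4, material=glass, weight=9, color=red): material is glass — checks out, so In. (texture=rough, size=4, material=stone, weight=10, color=white): material is stone — does not pass, so Out. (texture=rough, size=3, material=glass, weight=17, color=white): material is glass — checks out, so In. (texture=glossy, size=9, material=metal, weight=16, color=red): material is metal — checks out, so In.

In, In, Out, In, In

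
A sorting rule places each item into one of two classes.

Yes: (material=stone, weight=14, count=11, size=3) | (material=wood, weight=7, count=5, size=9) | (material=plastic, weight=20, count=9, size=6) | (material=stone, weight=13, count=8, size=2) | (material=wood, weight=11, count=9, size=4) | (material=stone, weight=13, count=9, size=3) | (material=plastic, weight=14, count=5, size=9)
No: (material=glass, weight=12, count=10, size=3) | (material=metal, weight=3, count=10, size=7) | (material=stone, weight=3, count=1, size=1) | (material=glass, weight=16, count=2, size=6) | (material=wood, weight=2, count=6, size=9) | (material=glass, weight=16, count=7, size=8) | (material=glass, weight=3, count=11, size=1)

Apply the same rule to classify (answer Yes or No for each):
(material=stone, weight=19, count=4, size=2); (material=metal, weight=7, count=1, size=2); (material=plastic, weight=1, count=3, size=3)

Yes, Yes, No

The simplest hypothesis consistent with all the labels is: material is not glass AND weight ≥ 7.
(material=stone, weight=19, count=4, size=2): material is stone, weight = 19 — passes, so Yes. (material=metal, weight=7, count=1, size=2): material is metal, weight = 7 — passes, so Yes. (material=plastic, weight=1, count=3, size=3): material is plastic, weight = 1 — doesn't qualify, so No.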